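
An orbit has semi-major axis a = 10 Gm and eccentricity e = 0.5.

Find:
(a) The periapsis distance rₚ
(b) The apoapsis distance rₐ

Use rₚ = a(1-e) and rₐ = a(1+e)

Convert to SI: a = 10 Gm = 1e+10 m.
(a) rₚ = a(1 − e) = 1e+10 · (1 − 0.5) = 1e+10 · 0.5 ≈ 5e+09 m = 5 Gm.
(b) rₐ = a(1 + e) = 1e+10 · (1 + 0.5) = 1e+10 · 1.5 ≈ 1.5e+10 m = 15 Gm.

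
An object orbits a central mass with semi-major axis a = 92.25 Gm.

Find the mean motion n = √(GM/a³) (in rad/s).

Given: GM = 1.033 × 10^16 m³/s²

Convert to SI: a = 92.25 Gm = 9.225e+10 m.
n = √(GM / a³).
n = √(1.033e+16 / (9.225e+10)³) rad/s ≈ 3.627e-09 rad/s.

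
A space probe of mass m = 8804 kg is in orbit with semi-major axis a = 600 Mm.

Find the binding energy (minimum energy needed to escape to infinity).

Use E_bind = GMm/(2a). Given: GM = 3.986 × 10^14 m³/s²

Convert to SI: a = 600 Mm = 6e+08 m.
Total orbital energy is E = −GMm/(2a); binding energy is E_bind = −E = GMm/(2a).
E_bind = 3.986e+14 · 8804 / (2 · 6e+08) J ≈ 2.924e+09 J = 2.924 GJ.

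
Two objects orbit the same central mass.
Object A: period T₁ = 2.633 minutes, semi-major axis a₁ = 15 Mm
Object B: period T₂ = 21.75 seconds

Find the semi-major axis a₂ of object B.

Convert to SI: T₁ = 2.633 minutes = 157.98 s; a₁ = 15 Mm = 1.5e+07 m.
Kepler's third law: (T₁/T₂)² = (a₁/a₂)³ ⇒ a₂ = a₁ · (T₂/T₁)^(2/3).
T₂/T₁ = 21.75 / 157.98 = 0.137676.
a₂ = 1.5e+07 · (0.137676)^(2/3) m ≈ 3.999e+06 m = 3.999 Mm.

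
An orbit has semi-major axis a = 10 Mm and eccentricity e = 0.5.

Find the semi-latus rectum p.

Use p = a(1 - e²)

Convert to SI: a = 10 Mm = 1e+07 m.
p = a (1 − e²).
p = 1e+07 · (1 − (0.5)²) = 1e+07 · 0.75 ≈ 7.5e+06 m = 7.5 Mm.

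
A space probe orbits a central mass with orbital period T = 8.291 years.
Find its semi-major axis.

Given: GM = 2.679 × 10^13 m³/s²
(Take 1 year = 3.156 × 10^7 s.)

Convert to SI: T = 8.291 years = 2.61664e+08 s.
Invert Kepler's third law: a = (GM · T² / (4π²))^(1/3).
Substituting T = 2.61664e+08 s and GM = 2.679e+13 m³/s²:
a = (2.679e+13 · (2.61664e+08)² / (4π²))^(1/3) m
a ≈ 3.595e+09 m = 3.595 × 10^9 m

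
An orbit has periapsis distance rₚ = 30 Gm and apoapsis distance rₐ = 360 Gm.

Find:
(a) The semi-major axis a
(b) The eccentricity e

Convert to SI: rₚ = 30 Gm = 3e+10 m; rₐ = 360 Gm = 3.6e+11 m.
(a) a = (rₚ + rₐ) / 2 = (3e+10 + 3.6e+11) / 2 ≈ 1.95e+11 m = 195 Gm.
(b) e = (rₐ − rₚ) / (rₐ + rₚ) = (3.6e+11 − 3e+10) / (3.6e+11 + 3e+10) ≈ 0.8462.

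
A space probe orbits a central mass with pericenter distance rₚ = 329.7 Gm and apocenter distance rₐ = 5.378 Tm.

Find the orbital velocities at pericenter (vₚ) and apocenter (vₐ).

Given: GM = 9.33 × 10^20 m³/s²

Convert to SI: rₚ = 329.7 Gm = 3.297e+11 m; rₐ = 5.378 Tm = 5.378e+12 m.
Use the vis-viva equation v² = GM(2/r − 1/a) with a = (rₚ + rₐ)/2 = (3.297e+11 + 5.378e+12)/2 = 2.85385e+12 m.
vₚ = √(GM · (2/rₚ − 1/a)) = √(9.33e+20 · (2/3.297e+11 − 1/2.85385e+12)) m/s ≈ 7.303e+04 m/s = 73.03 km/s.
vₐ = √(GM · (2/rₐ − 1/a)) = √(9.33e+20 · (2/5.378e+12 − 1/2.85385e+12)) m/s ≈ 4477 m/s = 4.477 km/s.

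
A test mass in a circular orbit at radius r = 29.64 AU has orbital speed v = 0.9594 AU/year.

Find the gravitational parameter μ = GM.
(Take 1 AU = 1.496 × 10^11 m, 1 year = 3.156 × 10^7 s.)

Convert to SI: r = 29.64 AU = 4.43414e+12 m; v = 0.9594 AU/year = 4547.73 m/s.
For a circular orbit v² = GM/r, so GM = v² · r.
GM = (4547.73)² · 4.43414e+12 m³/s² ≈ 9.171e+19 m³/s² = 9.171 × 10^19 m³/s².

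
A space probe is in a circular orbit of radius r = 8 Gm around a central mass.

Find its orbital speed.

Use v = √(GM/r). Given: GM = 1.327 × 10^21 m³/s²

Convert to SI: r = 8 Gm = 8e+09 m.
For a circular orbit, gravity supplies the centripetal force, so v = √(GM / r).
v = √(1.327e+21 / 8e+09) m/s ≈ 4.073e+05 m/s = 407.3 km/s.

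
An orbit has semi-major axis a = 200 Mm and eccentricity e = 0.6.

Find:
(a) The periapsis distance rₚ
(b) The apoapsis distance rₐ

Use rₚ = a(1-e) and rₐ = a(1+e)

Convert to SI: a = 200 Mm = 2e+08 m.
(a) rₚ = a(1 − e) = 2e+08 · (1 − 0.6) = 2e+08 · 0.4 ≈ 8e+07 m = 80 Mm.
(b) rₐ = a(1 + e) = 2e+08 · (1 + 0.6) = 2e+08 · 1.6 ≈ 3.2e+08 m = 320 Mm.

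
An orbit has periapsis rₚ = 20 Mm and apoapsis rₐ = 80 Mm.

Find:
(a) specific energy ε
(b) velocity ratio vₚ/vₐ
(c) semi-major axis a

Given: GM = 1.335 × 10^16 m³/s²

Convert to SI: rₚ = 20 Mm = 2e+07 m; rₐ = 80 Mm = 8e+07 m.
(a) With a = (rₚ + rₐ)/2 = 5e+07 m, ε = −GM/(2a) = −1.335e+16/(2 · 5e+07) J/kg ≈ -1.335e+08 J/kg
(b) Conservation of angular momentum (rₚvₚ = rₐvₐ) gives vₚ/vₐ = rₐ/rₚ = 8e+07/2e+07 ≈ 4
(c) a = (rₚ + rₐ)/2 = (2e+07 + 8e+07)/2 ≈ 5e+07 m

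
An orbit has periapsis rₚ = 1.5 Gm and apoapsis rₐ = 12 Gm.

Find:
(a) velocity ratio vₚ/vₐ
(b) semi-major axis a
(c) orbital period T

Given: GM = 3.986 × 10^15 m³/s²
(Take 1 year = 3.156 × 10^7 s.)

Convert to SI: rₚ = 1.5 Gm = 1.5e+09 m; rₐ = 12 Gm = 1.2e+10 m.
(a) Conservation of angular momentum (rₚvₚ = rₐvₐ) gives vₚ/vₐ = rₐ/rₚ = 1.2e+10/1.5e+09 ≈ 8
(b) a = (rₚ + rₐ)/2 = (1.5e+09 + 1.2e+10)/2 ≈ 6.75e+09 m
(c) With a = (rₚ + rₐ)/2 = 6.75e+09 m, T = 2π √(a³/GM) = 2π √((6.75e+09)³/3.986e+15) s ≈ 5.519e+07 s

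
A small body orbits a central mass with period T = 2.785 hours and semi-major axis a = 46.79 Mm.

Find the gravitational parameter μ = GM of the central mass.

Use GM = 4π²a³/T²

Convert to SI: T = 2.785 hours = 10026 s; a = 46.79 Mm = 4.679e+07 m.
GM = 4π² · a³ / T².
GM = 4π² · (4.679e+07)³ / (10026)² m³/s² ≈ 4.023e+16 m³/s² = 4.023 × 10^16 m³/s².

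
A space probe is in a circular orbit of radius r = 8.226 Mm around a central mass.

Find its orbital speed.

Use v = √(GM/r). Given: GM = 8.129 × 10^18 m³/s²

Convert to SI: r = 8.226 Mm = 8.226e+06 m.
For a circular orbit, gravity supplies the centripetal force, so v = √(GM / r).
v = √(8.129e+18 / 8.226e+06) m/s ≈ 9.941e+05 m/s = 994.1 km/s.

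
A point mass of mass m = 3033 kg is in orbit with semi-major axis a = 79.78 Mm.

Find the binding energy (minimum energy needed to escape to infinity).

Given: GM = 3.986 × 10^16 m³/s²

Convert to SI: a = 79.78 Mm = 7.978e+07 m.
Total orbital energy is E = −GMm/(2a); binding energy is E_bind = −E = GMm/(2a).
E_bind = 3.986e+16 · 3033 / (2 · 7.978e+07) J ≈ 7.577e+11 J = 757.7 GJ.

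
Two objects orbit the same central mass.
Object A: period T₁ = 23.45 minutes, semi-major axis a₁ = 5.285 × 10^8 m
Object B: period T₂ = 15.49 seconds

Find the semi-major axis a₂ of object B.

Convert to SI: T₁ = 23.45 minutes = 1407 s.
Kepler's third law: (T₁/T₂)² = (a₁/a₂)³ ⇒ a₂ = a₁ · (T₂/T₁)^(2/3).
T₂/T₁ = 15.49 / 1407 = 0.0110092.
a₂ = 5.285e+08 · (0.0110092)^(2/3) m ≈ 2.615e+07 m = 2.615 × 10^7 m.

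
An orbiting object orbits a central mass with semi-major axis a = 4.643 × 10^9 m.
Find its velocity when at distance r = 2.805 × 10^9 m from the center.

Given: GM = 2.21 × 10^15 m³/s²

Vis-viva: v = √(GM · (2/r − 1/a)).
2/r − 1/a = 2/2.805e+09 − 1/4.643e+09 = 4.97634e-10 m⁻¹.
v = √(2.21e+15 · 4.97634e-10) m/s ≈ 1049 m/s = 1.049 km/s.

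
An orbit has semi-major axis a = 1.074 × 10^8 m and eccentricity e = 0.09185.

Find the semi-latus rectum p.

p = a (1 − e²).
p = 1.074e+08 · (1 − (0.09185)²) = 1.074e+08 · 0.991564 ≈ 1.065e+08 m = 1.065 × 10^8 m.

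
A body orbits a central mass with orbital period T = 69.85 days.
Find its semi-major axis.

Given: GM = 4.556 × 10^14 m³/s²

Convert to SI: T = 69.85 days = 6.03504e+06 s.
Invert Kepler's third law: a = (GM · T² / (4π²))^(1/3).
Substituting T = 6.03504e+06 s and GM = 4.556e+14 m³/s²:
a = (4.556e+14 · (6.03504e+06)² / (4π²))^(1/3) m
a ≈ 7.491e+08 m = 7.491 × 10^8 m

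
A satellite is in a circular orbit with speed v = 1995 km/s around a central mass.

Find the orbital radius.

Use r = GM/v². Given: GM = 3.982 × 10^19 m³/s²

Convert to SI: v = 1995 km/s = 1.995e+06 m/s.
For a circular orbit, v² = GM / r, so r = GM / v².
r = 3.982e+19 / (1.995e+06)² m ≈ 1e+07 m = 10 Mm.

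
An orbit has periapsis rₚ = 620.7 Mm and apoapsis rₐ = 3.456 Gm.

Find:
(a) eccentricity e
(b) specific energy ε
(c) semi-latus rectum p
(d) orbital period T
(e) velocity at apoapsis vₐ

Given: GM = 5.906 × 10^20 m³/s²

Convert to SI: rₚ = 620.7 Mm = 6.207e+08 m; rₐ = 3.456 Gm = 3.456e+09 m.
(a) e = (rₐ − rₚ)/(rₐ + rₚ) = (3.456e+09 − 6.207e+08)/(3.456e+09 + 6.207e+08) ≈ 0.6955
(b) With a = (rₚ + rₐ)/2 = 2.03835e+09 m, ε = −GM/(2a) = −5.906e+20/(2 · 2.03835e+09) J/kg ≈ -1.449e+11 J/kg
(c) From a = (rₚ + rₐ)/2 = 2.03835e+09 m and e = (rₐ − rₚ)/(rₐ + rₚ) = 0.695489, p = a(1 − e²) = 2.03835e+09 · (1 − (0.695489)²) ≈ 1.052e+09 m
(d) With a = (rₚ + rₐ)/2 = 2.03835e+09 m, T = 2π √(a³/GM) = 2π √((2.03835e+09)³/5.906e+20) s ≈ 2.379e+04 s
(e) With a = (rₚ + rₐ)/2 = 2.03835e+09 m, vₐ = √(GM (2/rₐ − 1/a)) = √(5.906e+20 · (2/3.456e+09 − 1/2.03835e+09)) m/s ≈ 2.281e+05 m/s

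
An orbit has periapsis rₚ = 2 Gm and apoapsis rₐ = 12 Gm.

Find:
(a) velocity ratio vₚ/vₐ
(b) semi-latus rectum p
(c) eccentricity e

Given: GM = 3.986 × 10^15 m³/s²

Convert to SI: rₚ = 2 Gm = 2e+09 m; rₐ = 12 Gm = 1.2e+10 m.
(a) Conservation of angular momentum (rₚvₚ = rₐvₐ) gives vₚ/vₐ = rₐ/rₚ = 1.2e+10/2e+09 ≈ 6
(b) From a = (rₚ + rₐ)/2 = 7e+09 m and e = (rₐ − rₚ)/(rₐ + rₚ) = 0.714286, p = a(1 − e²) = 7e+09 · (1 − (0.714286)²) ≈ 3.429e+09 m
(c) e = (rₐ − rₚ)/(rₐ + rₚ) = (1.2e+10 − 2e+09)/(1.2e+10 + 2e+09) ≈ 0.7143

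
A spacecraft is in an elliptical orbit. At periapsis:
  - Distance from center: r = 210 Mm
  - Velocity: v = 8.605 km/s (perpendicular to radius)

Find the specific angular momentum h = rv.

Convert to SI: r = 210 Mm = 2.1e+08 m; v = 8.605 km/s = 8605 m/s.
With v perpendicular to r, h = r · v.
h = 2.1e+08 · 8605 m²/s ≈ 1.807e+12 m²/s.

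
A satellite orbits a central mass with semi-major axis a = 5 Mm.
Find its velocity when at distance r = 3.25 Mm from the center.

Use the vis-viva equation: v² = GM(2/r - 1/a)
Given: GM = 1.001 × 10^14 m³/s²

Convert to SI: a = 5 Mm = 5e+06 m; r = 3.25 Mm = 3.25e+06 m.
Vis-viva: v = √(GM · (2/r − 1/a)).
2/r − 1/a = 2/3.25e+06 − 1/5e+06 = 4.15385e-07 m⁻¹.
v = √(1.001e+14 · 4.15385e-07) m/s ≈ 6448 m/s = 6.448 km/s.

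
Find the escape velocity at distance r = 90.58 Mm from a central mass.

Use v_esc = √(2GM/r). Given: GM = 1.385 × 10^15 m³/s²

Convert to SI: r = 90.58 Mm = 9.058e+07 m.
Escape velocity comes from setting total energy to zero: ½v² − GM/r = 0 ⇒ v_esc = √(2GM / r).
v_esc = √(2 · 1.385e+15 / 9.058e+07) m/s ≈ 5530 m/s = 5.53 km/s.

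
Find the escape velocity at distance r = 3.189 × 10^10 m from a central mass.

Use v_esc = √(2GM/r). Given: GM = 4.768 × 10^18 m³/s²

Escape velocity comes from setting total energy to zero: ½v² − GM/r = 0 ⇒ v_esc = √(2GM / r).
v_esc = √(2 · 4.768e+18 / 3.189e+10) m/s ≈ 1.729e+04 m/s = 17.29 km/s.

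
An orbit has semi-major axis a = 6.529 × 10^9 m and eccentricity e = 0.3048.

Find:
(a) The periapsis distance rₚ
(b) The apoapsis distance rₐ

(a) rₚ = a(1 − e) = 6.529e+09 · (1 − 0.3048) = 6.529e+09 · 0.6952 ≈ 4.539e+09 m = 4.539 × 10^9 m.
(b) rₐ = a(1 + e) = 6.529e+09 · (1 + 0.3048) = 6.529e+09 · 1.3048 ≈ 8.519e+09 m = 8.519 × 10^9 m.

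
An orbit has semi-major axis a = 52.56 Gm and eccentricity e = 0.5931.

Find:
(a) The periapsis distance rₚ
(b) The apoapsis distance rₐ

Convert to SI: a = 52.56 Gm = 5.256e+10 m.
(a) rₚ = a(1 − e) = 5.256e+10 · (1 − 0.5931) = 5.256e+10 · 0.4069 ≈ 2.139e+10 m = 21.39 Gm.
(b) rₐ = a(1 + e) = 5.256e+10 · (1 + 0.5931) = 5.256e+10 · 1.5931 ≈ 8.373e+10 m = 83.73 Gm.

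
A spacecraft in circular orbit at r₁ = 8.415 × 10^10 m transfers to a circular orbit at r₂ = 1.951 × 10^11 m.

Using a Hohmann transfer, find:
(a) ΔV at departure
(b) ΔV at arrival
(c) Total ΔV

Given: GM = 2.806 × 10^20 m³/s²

Transfer semi-major axis: a_t = (r₁ + r₂)/2 = (8.415e+10 + 1.951e+11)/2 = 1.39625e+11 m.
Circular speeds: v₁ = √(GM/r₁) = 57745.3 m/s, v₂ = √(GM/r₂) = 37924.1 m/s.
Transfer speeds (vis-viva v² = GM(2/r − 1/a_t)): v₁ᵗ = 68259.6 m/s, v₂ᵗ = 29441.5 m/s.
(a) ΔV₁ = |v₁ᵗ − v₁| ≈ 1.051e+04 m/s = 10.51 km/s.
(b) ΔV₂ = |v₂ − v₂ᵗ| ≈ 8483 m/s = 8.483 km/s.
(c) ΔV_total = ΔV₁ + ΔV₂ ≈ 1.9e+04 m/s = 19 km/s.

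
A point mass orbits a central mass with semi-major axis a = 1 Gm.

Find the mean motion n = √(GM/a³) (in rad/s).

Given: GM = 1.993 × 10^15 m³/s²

Convert to SI: a = 1 Gm = 1e+09 m.
n = √(GM / a³).
n = √(1.993e+15 / (1e+09)³) rad/s ≈ 1.412e-06 rad/s.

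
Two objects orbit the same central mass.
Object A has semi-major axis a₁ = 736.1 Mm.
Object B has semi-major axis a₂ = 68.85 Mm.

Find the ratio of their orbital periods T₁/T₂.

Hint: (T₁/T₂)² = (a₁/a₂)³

Convert to SI: a₁ = 736.1 Mm = 7.361e+08 m; a₂ = 68.85 Mm = 6.885e+07 m.
From Kepler's third law, (T₁/T₂)² = (a₁/a₂)³, so T₁/T₂ = (a₁/a₂)^(3/2).
a₁/a₂ = 7.361e+08 / 6.885e+07 = 10.6914.
T₁/T₂ = (10.6914)^(3/2) ≈ 34.96.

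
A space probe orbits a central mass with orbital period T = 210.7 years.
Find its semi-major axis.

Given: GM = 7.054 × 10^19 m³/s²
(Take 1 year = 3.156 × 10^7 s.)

Convert to SI: T = 210.7 years = 6.64969e+09 s.
Invert Kepler's third law: a = (GM · T² / (4π²))^(1/3).
Substituting T = 6.64969e+09 s and GM = 7.054e+19 m³/s²:
a = (7.054e+19 · (6.64969e+09)² / (4π²))^(1/3) m
a ≈ 4.291e+12 m = 4.291 × 10^12 m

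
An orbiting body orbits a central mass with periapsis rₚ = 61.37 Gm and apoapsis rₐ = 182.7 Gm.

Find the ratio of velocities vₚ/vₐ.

Convert to SI: rₚ = 61.37 Gm = 6.137e+10 m; rₐ = 182.7 Gm = 1.827e+11 m.
Conservation of angular momentum gives rₚvₚ = rₐvₐ, so vₚ/vₐ = rₐ/rₚ.
vₚ/vₐ = 1.827e+11 / 6.137e+10 ≈ 2.977.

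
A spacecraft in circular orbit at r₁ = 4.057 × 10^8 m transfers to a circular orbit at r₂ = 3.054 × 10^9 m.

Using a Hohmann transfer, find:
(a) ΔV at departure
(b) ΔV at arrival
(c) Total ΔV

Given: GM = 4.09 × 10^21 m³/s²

Transfer semi-major axis: a_t = (r₁ + r₂)/2 = (4.057e+08 + 3.054e+09)/2 = 1.72985e+09 m.
Circular speeds: v₁ = √(GM/r₁) = 3.17511e+06 m/s, v₂ = √(GM/r₂) = 1.15725e+06 m/s.
Transfer speeds (vis-viva v² = GM(2/r − 1/a_t)): v₁ᵗ = 4.2188e+06 m/s, v₂ᵗ = 560435 m/s.
(a) ΔV₁ = |v₁ᵗ − v₁| ≈ 1.044e+06 m/s = 1044 km/s.
(b) ΔV₂ = |v₂ − v₂ᵗ| ≈ 5.968e+05 m/s = 596.8 km/s.
(c) ΔV_total = ΔV₁ + ΔV₂ ≈ 1.641e+06 m/s = 1641 km/s.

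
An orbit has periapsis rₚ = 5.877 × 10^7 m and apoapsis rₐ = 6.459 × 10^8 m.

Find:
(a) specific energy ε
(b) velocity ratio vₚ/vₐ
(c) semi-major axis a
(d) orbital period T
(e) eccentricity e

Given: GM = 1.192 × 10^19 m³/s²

(a) With a = (rₚ + rₐ)/2 = 3.52335e+08 m, ε = −GM/(2a) = −1.192e+19/(2 · 3.52335e+08) J/kg ≈ -1.692e+10 J/kg
(b) Conservation of angular momentum (rₚvₚ = rₐvₐ) gives vₚ/vₐ = rₐ/rₚ = 6.459e+08/5.877e+07 ≈ 10.99
(c) a = (rₚ + rₐ)/2 = (5.877e+07 + 6.459e+08)/2 ≈ 3.523e+08 m
(d) With a = (rₚ + rₐ)/2 = 3.52335e+08 m, T = 2π √(a³/GM) = 2π √((3.52335e+08)³/1.192e+19) s ≈ 1.204e+04 s
(e) e = (rₐ − rₚ)/(rₐ + rₚ) = (6.459e+08 − 5.877e+07)/(6.459e+08 + 5.877e+07) ≈ 0.8332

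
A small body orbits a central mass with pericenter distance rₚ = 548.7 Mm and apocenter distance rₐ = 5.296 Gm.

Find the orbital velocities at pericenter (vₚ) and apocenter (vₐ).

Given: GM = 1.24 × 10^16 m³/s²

Convert to SI: rₚ = 548.7 Mm = 5.487e+08 m; rₐ = 5.296 Gm = 5.296e+09 m.
Use the vis-viva equation v² = GM(2/r − 1/a) with a = (rₚ + rₐ)/2 = (5.487e+08 + 5.296e+09)/2 = 2.92235e+09 m.
vₚ = √(GM · (2/rₚ − 1/a)) = √(1.24e+16 · (2/5.487e+08 − 1/2.92235e+09)) m/s ≈ 6400 m/s = 6.4 km/s.
vₐ = √(GM · (2/rₐ − 1/a)) = √(1.24e+16 · (2/5.296e+09 − 1/2.92235e+09)) m/s ≈ 663 m/s = 663 m/s.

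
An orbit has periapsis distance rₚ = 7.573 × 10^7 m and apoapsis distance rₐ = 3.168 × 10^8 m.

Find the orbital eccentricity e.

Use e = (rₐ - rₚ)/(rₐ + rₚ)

e = (rₐ − rₚ) / (rₐ + rₚ).
e = (3.168e+08 − 7.573e+07) / (3.168e+08 + 7.573e+07) = 2.4107e+08 / 3.9253e+08 ≈ 0.6141.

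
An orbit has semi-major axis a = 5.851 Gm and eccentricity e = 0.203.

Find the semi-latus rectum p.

Convert to SI: a = 5.851 Gm = 5.851e+09 m.
p = a (1 − e²).
p = 5.851e+09 · (1 − (0.203)²) = 5.851e+09 · 0.958791 ≈ 5.61e+09 m = 5.61 Gm.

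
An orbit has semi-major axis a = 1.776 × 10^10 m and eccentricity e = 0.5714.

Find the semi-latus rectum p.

p = a (1 − e²).
p = 1.776e+10 · (1 − (0.5714)²) = 1.776e+10 · 0.673502 ≈ 1.196e+10 m = 1.196 × 10^10 m.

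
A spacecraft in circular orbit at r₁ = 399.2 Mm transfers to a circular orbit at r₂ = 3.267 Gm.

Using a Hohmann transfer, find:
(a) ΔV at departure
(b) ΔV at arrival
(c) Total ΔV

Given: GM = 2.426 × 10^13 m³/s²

Convert to SI: r₁ = 399.2 Mm = 3.992e+08 m; r₂ = 3.267 Gm = 3.267e+09 m.
Transfer semi-major axis: a_t = (r₁ + r₂)/2 = (3.992e+08 + 3.267e+09)/2 = 1.8331e+09 m.
Circular speeds: v₁ = √(GM/r₁) = 246.519 m/s, v₂ = √(GM/r₂) = 86.1729 m/s.
Transfer speeds (vis-viva v² = GM(2/r − 1/a_t)): v₁ᵗ = 329.103 m/s, v₂ᵗ = 40.2136 m/s.
(a) ΔV₁ = |v₁ᵗ − v₁| ≈ 82.58 m/s = 82.58 m/s.
(b) ΔV₂ = |v₂ − v₂ᵗ| ≈ 45.96 m/s = 45.96 m/s.
(c) ΔV_total = ΔV₁ + ΔV₂ ≈ 128.5 m/s = 128.5 m/s.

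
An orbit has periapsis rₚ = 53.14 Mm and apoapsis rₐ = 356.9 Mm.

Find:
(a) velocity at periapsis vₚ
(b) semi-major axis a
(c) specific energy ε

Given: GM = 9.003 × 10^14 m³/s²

Convert to SI: rₚ = 53.14 Mm = 5.314e+07 m; rₐ = 356.9 Mm = 3.569e+08 m.
(a) With a = (rₚ + rₐ)/2 = 2.0502e+08 m, vₚ = √(GM (2/rₚ − 1/a)) = √(9.003e+14 · (2/5.314e+07 − 1/2.0502e+08)) m/s ≈ 5431 m/s
(b) a = (rₚ + rₐ)/2 = (5.314e+07 + 3.569e+08)/2 ≈ 2.05e+08 m
(c) With a = (rₚ + rₐ)/2 = 2.0502e+08 m, ε = −GM/(2a) = −9.003e+14/(2 · 2.0502e+08) J/kg ≈ -2.196e+06 J/kg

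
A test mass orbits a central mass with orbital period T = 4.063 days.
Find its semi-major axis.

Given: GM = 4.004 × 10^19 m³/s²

Convert to SI: T = 4.063 days = 351043 s.
Invert Kepler's third law: a = (GM · T² / (4π²))^(1/3).
Substituting T = 351043 s and GM = 4.004e+19 m³/s²:
a = (4.004e+19 · (351043)² / (4π²))^(1/3) m
a ≈ 5e+09 m = 5 Gm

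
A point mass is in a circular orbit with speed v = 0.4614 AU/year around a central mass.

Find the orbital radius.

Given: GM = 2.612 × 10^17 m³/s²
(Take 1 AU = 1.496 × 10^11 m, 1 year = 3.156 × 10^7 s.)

Convert to SI: v = 0.4614 AU/year = 2187.12 m/s.
For a circular orbit, v² = GM / r, so r = GM / v².
r = 2.612e+17 / (2187.12)² m ≈ 5.46e+10 m = 0.365 AU.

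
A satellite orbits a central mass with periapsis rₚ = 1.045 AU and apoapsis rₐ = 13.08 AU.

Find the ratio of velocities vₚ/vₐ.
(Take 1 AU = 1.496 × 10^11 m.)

Convert to SI: rₚ = 1.045 AU = 1.56332e+11 m; rₐ = 13.08 AU = 1.95677e+12 m.
Conservation of angular momentum gives rₚvₚ = rₐvₐ, so vₚ/vₐ = rₐ/rₚ.
vₚ/vₐ = 1.95677e+12 / 1.56332e+11 ≈ 12.52.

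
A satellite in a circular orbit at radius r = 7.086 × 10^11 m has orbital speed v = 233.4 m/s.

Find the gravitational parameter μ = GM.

For a circular orbit v² = GM/r, so GM = v² · r.
GM = (233.4)² · 7.086e+11 m³/s² ≈ 3.86e+16 m³/s² = 3.86 × 10^16 m³/s².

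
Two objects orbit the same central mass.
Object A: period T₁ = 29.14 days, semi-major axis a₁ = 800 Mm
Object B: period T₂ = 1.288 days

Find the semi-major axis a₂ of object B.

Convert to SI: T₁ = 29.14 days = 2.5177e+06 s; a₁ = 800 Mm = 8e+08 m; T₂ = 1.288 days = 111283 s.
Kepler's third law: (T₁/T₂)² = (a₁/a₂)³ ⇒ a₂ = a₁ · (T₂/T₁)^(2/3).
T₂/T₁ = 111283 / 2.5177e+06 = 0.0442004.
a₂ = 8e+08 · (0.0442004)^(2/3) m ≈ 1e+08 m = 100 Mm.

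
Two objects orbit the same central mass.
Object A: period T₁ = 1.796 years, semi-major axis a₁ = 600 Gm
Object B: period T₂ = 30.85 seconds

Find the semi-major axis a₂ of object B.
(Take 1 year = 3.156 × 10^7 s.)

Convert to SI: T₁ = 1.796 years = 5.66818e+07 s; a₁ = 600 Gm = 6e+11 m.
Kepler's third law: (T₁/T₂)² = (a₁/a₂)³ ⇒ a₂ = a₁ · (T₂/T₁)^(2/3).
T₂/T₁ = 30.85 / 5.66818e+07 = 5.44267e-07.
a₂ = 6e+11 · (5.44267e-07)^(2/3) m ≈ 4e+07 m = 40 Mm.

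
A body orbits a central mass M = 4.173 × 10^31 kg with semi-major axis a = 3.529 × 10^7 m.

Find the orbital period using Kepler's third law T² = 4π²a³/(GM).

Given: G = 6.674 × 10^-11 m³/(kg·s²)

GM = G · M = 6.674e-11 · 4.173e+31 = 2.78506e+21 m³/s².
Kepler's third law: T = 2π √(a³ / GM).
Substituting a = 3.529e+07 m and GM = 2.78506e+21 m³/s²:
T = 2π √((3.529e+07)³ / 2.78506e+21) s
T ≈ 24.96 s = 24.96 seconds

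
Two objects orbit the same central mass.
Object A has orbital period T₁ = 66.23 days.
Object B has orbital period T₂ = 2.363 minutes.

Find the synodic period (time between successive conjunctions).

Convert to SI: T₁ = 66.23 days = 5.72227e+06 s; T₂ = 2.363 minutes = 141.78 s.
T_syn = |T₁ · T₂ / (T₁ − T₂)|.
T_syn = |5.72227e+06 · 141.78 / (5.72227e+06 − 141.78)| s ≈ 141.8 s = 2.363 minutes.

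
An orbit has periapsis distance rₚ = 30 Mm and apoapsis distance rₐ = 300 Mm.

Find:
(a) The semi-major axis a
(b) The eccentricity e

Convert to SI: rₚ = 30 Mm = 3e+07 m; rₐ = 300 Mm = 3e+08 m.
(a) a = (rₚ + rₐ) / 2 = (3e+07 + 3e+08) / 2 ≈ 1.65e+08 m = 165 Mm.
(b) e = (rₐ − rₚ) / (rₐ + rₚ) = (3e+08 − 3e+07) / (3e+08 + 3e+07) ≈ 0.8182.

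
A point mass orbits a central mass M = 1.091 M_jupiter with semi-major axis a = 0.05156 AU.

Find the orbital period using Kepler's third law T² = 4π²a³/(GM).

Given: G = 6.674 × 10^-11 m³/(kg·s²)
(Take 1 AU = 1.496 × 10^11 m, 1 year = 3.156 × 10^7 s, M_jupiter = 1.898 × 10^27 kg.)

Convert to SI: a = 0.05156 AU = 7.71338e+09 m; M = 1.091 M_jupiter = 2.07072e+27 kg.
GM = G · M = 6.674e-11 · 2.07072e+27 = 1.382e+17 m³/s².
Kepler's third law: T = 2π √(a³ / GM).
Substituting a = 7.71338e+09 m and GM = 1.382e+17 m³/s²:
T = 2π √((7.71338e+09)³ / 1.382e+17) s
T ≈ 1.145e+07 s = 0.3628 years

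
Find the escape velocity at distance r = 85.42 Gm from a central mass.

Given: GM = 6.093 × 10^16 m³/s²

Convert to SI: r = 85.42 Gm = 8.542e+10 m.
Escape velocity comes from setting total energy to zero: ½v² − GM/r = 0 ⇒ v_esc = √(2GM / r).
v_esc = √(2 · 6.093e+16 / 8.542e+10) m/s ≈ 1194 m/s = 1.194 km/s.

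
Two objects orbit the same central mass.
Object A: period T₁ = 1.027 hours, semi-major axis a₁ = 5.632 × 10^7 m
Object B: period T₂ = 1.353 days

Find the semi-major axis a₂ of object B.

Convert to SI: T₁ = 1.027 hours = 3697.2 s; T₂ = 1.353 days = 116899 s.
Kepler's third law: (T₁/T₂)² = (a₁/a₂)³ ⇒ a₂ = a₁ · (T₂/T₁)^(2/3).
T₂/T₁ = 116899 / 3697.2 = 31.6183.
a₂ = 5.632e+07 · (31.6183)^(2/3) m ≈ 5.631e+08 m = 5.631 × 10^8 m.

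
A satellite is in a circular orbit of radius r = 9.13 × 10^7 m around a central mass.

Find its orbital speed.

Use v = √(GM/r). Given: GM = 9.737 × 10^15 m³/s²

For a circular orbit, gravity supplies the centripetal force, so v = √(GM / r).
v = √(9.737e+15 / 9.13e+07) m/s ≈ 1.033e+04 m/s = 10.33 km/s.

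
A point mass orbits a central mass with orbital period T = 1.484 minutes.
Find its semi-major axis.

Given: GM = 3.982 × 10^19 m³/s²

Convert to SI: T = 1.484 minutes = 89.04 s.
Invert Kepler's third law: a = (GM · T² / (4π²))^(1/3).
Substituting T = 89.04 s and GM = 3.982e+19 m³/s²:
a = (3.982e+19 · (89.04)² / (4π²))^(1/3) m
a ≈ 2e+07 m = 20 Mm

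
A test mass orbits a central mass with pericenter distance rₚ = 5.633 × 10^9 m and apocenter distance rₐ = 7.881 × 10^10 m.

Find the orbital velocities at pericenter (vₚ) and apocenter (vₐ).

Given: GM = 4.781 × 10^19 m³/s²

Use the vis-viva equation v² = GM(2/r − 1/a) with a = (rₚ + rₐ)/2 = (5.633e+09 + 7.881e+10)/2 = 4.22215e+10 m.
vₚ = √(GM · (2/rₚ − 1/a)) = √(4.781e+19 · (2/5.633e+09 − 1/4.22215e+10)) m/s ≈ 1.259e+05 m/s = 125.9 km/s.
vₐ = √(GM · (2/rₐ − 1/a)) = √(4.781e+19 · (2/7.881e+10 − 1/4.22215e+10)) m/s ≈ 8996 m/s = 8.996 km/s.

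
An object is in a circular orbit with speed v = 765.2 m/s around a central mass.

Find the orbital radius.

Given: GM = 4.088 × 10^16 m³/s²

For a circular orbit, v² = GM / r, so r = GM / v².
r = 4.088e+16 / (765.2)² m ≈ 6.982e+10 m = 69.82 Gm.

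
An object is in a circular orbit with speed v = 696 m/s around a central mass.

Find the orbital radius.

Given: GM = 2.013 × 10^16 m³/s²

For a circular orbit, v² = GM / r, so r = GM / v².
r = 2.013e+16 / (696)² m ≈ 4.156e+10 m = 41.56 Gm.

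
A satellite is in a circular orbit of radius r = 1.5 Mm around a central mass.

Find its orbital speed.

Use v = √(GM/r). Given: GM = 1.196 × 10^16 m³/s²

Convert to SI: r = 1.5 Mm = 1.5e+06 m.
For a circular orbit, gravity supplies the centripetal force, so v = √(GM / r).
v = √(1.196e+16 / 1.5e+06) m/s ≈ 8.929e+04 m/s = 89.29 km/s.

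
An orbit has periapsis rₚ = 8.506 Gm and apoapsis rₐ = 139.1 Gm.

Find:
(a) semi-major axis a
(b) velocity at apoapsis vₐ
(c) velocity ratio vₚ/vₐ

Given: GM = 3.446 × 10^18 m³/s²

Convert to SI: rₚ = 8.506 Gm = 8.506e+09 m; rₐ = 139.1 Gm = 1.391e+11 m.
(a) a = (rₚ + rₐ)/2 = (8.506e+09 + 1.391e+11)/2 ≈ 7.38e+10 m
(b) With a = (rₚ + rₐ)/2 = 7.3803e+10 m, vₐ = √(GM (2/rₐ − 1/a)) = √(3.446e+18 · (2/1.391e+11 − 1/7.3803e+10)) m/s ≈ 1690 m/s
(c) Conservation of angular momentum (rₚvₚ = rₐvₐ) gives vₚ/vₐ = rₐ/rₚ = 1.391e+11/8.506e+09 ≈ 16.35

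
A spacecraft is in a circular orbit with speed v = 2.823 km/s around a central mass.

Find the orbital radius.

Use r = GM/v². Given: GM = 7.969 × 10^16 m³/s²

Convert to SI: v = 2.823 km/s = 2823 m/s.
For a circular orbit, v² = GM / r, so r = GM / v².
r = 7.969e+16 / (2823)² m ≈ 1e+10 m = 10 Gm.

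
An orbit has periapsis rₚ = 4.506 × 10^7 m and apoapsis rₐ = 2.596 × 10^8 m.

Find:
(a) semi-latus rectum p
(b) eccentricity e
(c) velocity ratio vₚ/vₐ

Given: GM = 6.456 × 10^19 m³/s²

(a) From a = (rₚ + rₐ)/2 = 1.5233e+08 m and e = (rₐ − rₚ)/(rₐ + rₚ) = 0.704195, p = a(1 − e²) = 1.5233e+08 · (1 − (0.704195)²) ≈ 7.679e+07 m
(b) e = (rₐ − rₚ)/(rₐ + rₚ) = (2.596e+08 − 4.506e+07)/(2.596e+08 + 4.506e+07) ≈ 0.7042
(c) Conservation of angular momentum (rₚvₚ = rₐvₐ) gives vₚ/vₐ = rₐ/rₚ = 2.596e+08/4.506e+07 ≈ 5.761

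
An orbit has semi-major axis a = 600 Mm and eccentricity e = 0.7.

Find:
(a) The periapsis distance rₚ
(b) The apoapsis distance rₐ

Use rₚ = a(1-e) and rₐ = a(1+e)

Convert to SI: a = 600 Mm = 6e+08 m.
(a) rₚ = a(1 − e) = 6e+08 · (1 − 0.7) = 6e+08 · 0.3 ≈ 1.8e+08 m = 180 Mm.
(b) rₐ = a(1 + e) = 6e+08 · (1 + 0.7) = 6e+08 · 1.7 ≈ 1.02e+09 m = 1.02 Gm.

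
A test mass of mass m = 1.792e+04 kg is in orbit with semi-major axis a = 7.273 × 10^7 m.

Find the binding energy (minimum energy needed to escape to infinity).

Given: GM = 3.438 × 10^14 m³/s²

Total orbital energy is E = −GMm/(2a); binding energy is E_bind = −E = GMm/(2a).
E_bind = 3.438e+14 · 1.792e+04 / (2 · 7.273e+07) J ≈ 4.235e+10 J = 42.35 GJ.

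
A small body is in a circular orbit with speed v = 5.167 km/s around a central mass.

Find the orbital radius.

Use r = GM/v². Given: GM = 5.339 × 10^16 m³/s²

Convert to SI: v = 5.167 km/s = 5167 m/s.
For a circular orbit, v² = GM / r, so r = GM / v².
r = 5.339e+16 / (5167)² m ≈ 2e+09 m = 2 Gm.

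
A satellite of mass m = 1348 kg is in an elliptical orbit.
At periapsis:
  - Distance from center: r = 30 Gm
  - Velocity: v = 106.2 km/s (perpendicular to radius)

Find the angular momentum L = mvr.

Convert to SI: r = 30 Gm = 3e+10 m; v = 106.2 km/s = 106200 m/s.
Since v is perpendicular to r, L = m · v · r.
L = 1348 · 106200 · 3e+10 kg·m²/s ≈ 4.295e+18 kg·m²/s.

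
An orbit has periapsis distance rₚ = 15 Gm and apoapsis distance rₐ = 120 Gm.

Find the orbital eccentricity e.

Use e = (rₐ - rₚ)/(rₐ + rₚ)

Convert to SI: rₚ = 15 Gm = 1.5e+10 m; rₐ = 120 Gm = 1.2e+11 m.
e = (rₐ − rₚ) / (rₐ + rₚ).
e = (1.2e+11 − 1.5e+10) / (1.2e+11 + 1.5e+10) = 1.05e+11 / 1.35e+11 ≈ 0.7778.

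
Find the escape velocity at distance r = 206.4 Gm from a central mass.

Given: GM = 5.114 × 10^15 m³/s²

Convert to SI: r = 206.4 Gm = 2.064e+11 m.
Escape velocity comes from setting total energy to zero: ½v² − GM/r = 0 ⇒ v_esc = √(2GM / r).
v_esc = √(2 · 5.114e+15 / 2.064e+11) m/s ≈ 222.6 m/s = 222.6 m/s.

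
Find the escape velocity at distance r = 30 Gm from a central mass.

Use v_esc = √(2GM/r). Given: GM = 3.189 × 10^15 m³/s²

Convert to SI: r = 30 Gm = 3e+10 m.
Escape velocity comes from setting total energy to zero: ½v² − GM/r = 0 ⇒ v_esc = √(2GM / r).
v_esc = √(2 · 3.189e+15 / 3e+10) m/s ≈ 461.1 m/s = 461.1 m/s.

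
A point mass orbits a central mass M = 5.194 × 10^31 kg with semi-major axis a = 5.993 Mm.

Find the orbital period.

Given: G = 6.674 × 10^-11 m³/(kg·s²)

Convert to SI: a = 5.993 Mm = 5.993e+06 m.
GM = G · M = 6.674e-11 · 5.194e+31 = 3.46648e+21 m³/s².
Kepler's third law: T = 2π √(a³ / GM).
Substituting a = 5.993e+06 m and GM = 3.46648e+21 m³/s²:
T = 2π √((5.993e+06)³ / 3.46648e+21) s
T ≈ 1.566 s = 1.566 seconds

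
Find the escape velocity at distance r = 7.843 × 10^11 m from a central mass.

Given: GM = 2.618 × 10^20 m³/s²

Escape velocity comes from setting total energy to zero: ½v² − GM/r = 0 ⇒ v_esc = √(2GM / r).
v_esc = √(2 · 2.618e+20 / 7.843e+11) m/s ≈ 2.584e+04 m/s = 25.84 km/s.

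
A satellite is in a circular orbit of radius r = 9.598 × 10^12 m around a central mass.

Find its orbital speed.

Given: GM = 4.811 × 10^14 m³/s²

For a circular orbit, gravity supplies the centripetal force, so v = √(GM / r).
v = √(4.811e+14 / 9.598e+12) m/s ≈ 7.08 m/s = 7.08 m/s.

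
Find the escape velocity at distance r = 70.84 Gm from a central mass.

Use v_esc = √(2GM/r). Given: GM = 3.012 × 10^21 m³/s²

Convert to SI: r = 70.84 Gm = 7.084e+10 m.
Escape velocity comes from setting total energy to zero: ½v² − GM/r = 0 ⇒ v_esc = √(2GM / r).
v_esc = √(2 · 3.012e+21 / 7.084e+10) m/s ≈ 2.916e+05 m/s = 291.6 km/s.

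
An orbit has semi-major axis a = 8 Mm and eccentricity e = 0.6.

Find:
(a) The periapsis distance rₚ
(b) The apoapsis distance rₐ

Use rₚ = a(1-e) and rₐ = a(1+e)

Convert to SI: a = 8 Mm = 8e+06 m.
(a) rₚ = a(1 − e) = 8e+06 · (1 − 0.6) = 8e+06 · 0.4 ≈ 3.2e+06 m = 3.2 Mm.
(b) rₐ = a(1 + e) = 8e+06 · (1 + 0.6) = 8e+06 · 1.6 ≈ 1.28e+07 m = 12.8 Mm.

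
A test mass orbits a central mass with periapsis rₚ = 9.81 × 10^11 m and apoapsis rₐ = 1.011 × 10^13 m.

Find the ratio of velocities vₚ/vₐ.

Conservation of angular momentum gives rₚvₚ = rₐvₐ, so vₚ/vₐ = rₐ/rₚ.
vₚ/vₐ = 1.011e+13 / 9.81e+11 ≈ 10.31.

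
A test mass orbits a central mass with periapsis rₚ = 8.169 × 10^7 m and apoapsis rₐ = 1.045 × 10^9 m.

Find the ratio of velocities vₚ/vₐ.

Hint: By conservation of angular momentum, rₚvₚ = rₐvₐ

Conservation of angular momentum gives rₚvₚ = rₐvₐ, so vₚ/vₐ = rₐ/rₚ.
vₚ/vₐ = 1.045e+09 / 8.169e+07 ≈ 12.79.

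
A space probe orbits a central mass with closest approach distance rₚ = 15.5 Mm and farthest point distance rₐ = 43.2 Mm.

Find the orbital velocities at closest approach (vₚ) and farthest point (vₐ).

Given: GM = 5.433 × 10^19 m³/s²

Convert to SI: rₚ = 15.5 Mm = 1.55e+07 m; rₐ = 43.2 Mm = 4.32e+07 m.
Use the vis-viva equation v² = GM(2/r − 1/a) with a = (rₚ + rₐ)/2 = (1.55e+07 + 4.32e+07)/2 = 2.935e+07 m.
vₚ = √(GM · (2/rₚ − 1/a)) = √(5.433e+19 · (2/1.55e+07 − 1/2.935e+07)) m/s ≈ 2.271e+06 m/s = 2271 km/s.
vₐ = √(GM · (2/rₐ − 1/a)) = √(5.433e+19 · (2/4.32e+07 − 1/2.935e+07)) m/s ≈ 8.15e+05 m/s = 815 km/s.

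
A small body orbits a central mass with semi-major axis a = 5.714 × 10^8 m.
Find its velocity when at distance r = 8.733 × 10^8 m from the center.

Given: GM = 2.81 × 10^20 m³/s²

Vis-viva: v = √(GM · (2/r − 1/a)).
2/r − 1/a = 2/8.733e+08 − 1/5.714e+08 = 5.40076e-10 m⁻¹.
v = √(2.81e+20 · 5.40076e-10) m/s ≈ 3.896e+05 m/s = 389.6 km/s.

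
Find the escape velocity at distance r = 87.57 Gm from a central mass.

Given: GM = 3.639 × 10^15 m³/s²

Convert to SI: r = 87.57 Gm = 8.757e+10 m.
Escape velocity comes from setting total energy to zero: ½v² − GM/r = 0 ⇒ v_esc = √(2GM / r).
v_esc = √(2 · 3.639e+15 / 8.757e+10) m/s ≈ 288.3 m/s = 288.3 m/s.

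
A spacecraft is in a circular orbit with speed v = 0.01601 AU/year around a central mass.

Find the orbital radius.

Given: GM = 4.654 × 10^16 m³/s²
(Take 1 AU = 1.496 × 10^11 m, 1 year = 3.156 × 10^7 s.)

Convert to SI: v = 0.01601 AU/year = 75.8902 m/s.
For a circular orbit, v² = GM / r, so r = GM / v².
r = 4.654e+16 / (75.8902)² m ≈ 8.081e+12 m = 54.02 AU.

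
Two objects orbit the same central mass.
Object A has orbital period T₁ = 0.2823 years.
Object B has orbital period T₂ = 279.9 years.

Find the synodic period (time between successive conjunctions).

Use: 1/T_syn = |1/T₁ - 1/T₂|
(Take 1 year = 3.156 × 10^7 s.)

Convert to SI: T₁ = 0.2823 years = 8.90939e+06 s; T₂ = 279.9 years = 8.83364e+09 s.
T_syn = |T₁ · T₂ / (T₁ − T₂)|.
T_syn = |8.90939e+06 · 8.83364e+09 / (8.90939e+06 − 8.83364e+09)| s ≈ 8.918e+06 s = 0.2826 years.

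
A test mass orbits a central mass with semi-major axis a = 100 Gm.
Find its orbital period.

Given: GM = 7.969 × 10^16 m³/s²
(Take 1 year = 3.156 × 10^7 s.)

Convert to SI: a = 100 Gm = 1e+11 m.
Kepler's third law: T = 2π √(a³ / GM).
Substituting a = 1e+11 m and GM = 7.969e+16 m³/s²:
T = 2π √((1e+11)³ / 7.969e+16) s
T ≈ 7.038e+08 s = 22.3 years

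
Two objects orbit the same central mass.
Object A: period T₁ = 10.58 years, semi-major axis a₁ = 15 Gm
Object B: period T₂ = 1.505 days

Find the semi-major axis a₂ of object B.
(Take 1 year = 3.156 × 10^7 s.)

Convert to SI: T₁ = 10.58 years = 3.33905e+08 s; a₁ = 15 Gm = 1.5e+10 m; T₂ = 1.505 days = 130032 s.
Kepler's third law: (T₁/T₂)² = (a₁/a₂)³ ⇒ a₂ = a₁ · (T₂/T₁)^(2/3).
T₂/T₁ = 130032 / 3.33905e+08 = 0.000389428.
a₂ = 1.5e+10 · (0.000389428)^(2/3) m ≈ 7.999e+07 m = 79.99 Mm.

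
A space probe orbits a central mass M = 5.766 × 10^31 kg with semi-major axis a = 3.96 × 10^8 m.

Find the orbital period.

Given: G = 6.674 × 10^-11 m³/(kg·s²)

GM = G · M = 6.674e-11 · 5.766e+31 = 3.84823e+21 m³/s².
Kepler's third law: T = 2π √(a³ / GM).
Substituting a = 3.96e+08 m and GM = 3.84823e+21 m³/s²:
T = 2π √((3.96e+08)³ / 3.84823e+21) s
T ≈ 798.2 s = 13.3 minutes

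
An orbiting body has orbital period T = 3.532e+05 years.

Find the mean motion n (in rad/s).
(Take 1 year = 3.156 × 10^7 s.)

Convert to SI: T = 3.532e+05 years = 1.1147e+13 s.
n = 2π / T.
n = 2π / 1.1147e+13 s ≈ 5.637e-13 rad/s.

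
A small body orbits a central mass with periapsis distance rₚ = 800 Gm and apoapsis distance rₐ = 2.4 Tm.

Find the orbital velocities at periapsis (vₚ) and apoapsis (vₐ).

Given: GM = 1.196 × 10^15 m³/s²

Convert to SI: rₚ = 800 Gm = 8e+11 m; rₐ = 2.4 Tm = 2.4e+12 m.
Use the vis-viva equation v² = GM(2/r − 1/a) with a = (rₚ + rₐ)/2 = (8e+11 + 2.4e+12)/2 = 1.6e+12 m.
vₚ = √(GM · (2/rₚ − 1/a)) = √(1.196e+15 · (2/8e+11 − 1/1.6e+12)) m/s ≈ 47.36 m/s = 47.36 m/s.
vₐ = √(GM · (2/rₐ − 1/a)) = √(1.196e+15 · (2/2.4e+12 − 1/1.6e+12)) m/s ≈ 15.79 m/s = 15.79 m/s.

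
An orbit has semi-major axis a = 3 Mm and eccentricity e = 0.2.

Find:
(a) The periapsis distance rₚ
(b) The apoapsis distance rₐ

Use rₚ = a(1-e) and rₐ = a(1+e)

Convert to SI: a = 3 Mm = 3e+06 m.
(a) rₚ = a(1 − e) = 3e+06 · (1 − 0.2) = 3e+06 · 0.8 ≈ 2.4e+06 m = 2.4 Mm.
(b) rₐ = a(1 + e) = 3e+06 · (1 + 0.2) = 3e+06 · 1.2 ≈ 3.6e+06 m = 3.6 Mm.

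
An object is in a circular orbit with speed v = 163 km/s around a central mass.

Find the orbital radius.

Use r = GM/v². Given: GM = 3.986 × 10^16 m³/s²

Convert to SI: v = 163 km/s = 163000 m/s.
For a circular orbit, v² = GM / r, so r = GM / v².
r = 3.986e+16 / (163000)² m ≈ 1.5e+06 m = 1.5 Mm.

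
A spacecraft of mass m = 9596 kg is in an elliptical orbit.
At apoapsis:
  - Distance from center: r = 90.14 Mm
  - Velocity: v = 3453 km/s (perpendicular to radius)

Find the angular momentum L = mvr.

Convert to SI: r = 90.14 Mm = 9.014e+07 m; v = 3453 km/s = 3.453e+06 m/s.
Since v is perpendicular to r, L = m · v · r.
L = 9596 · 3.453e+06 · 9.014e+07 kg·m²/s ≈ 2.987e+18 kg·m²/s.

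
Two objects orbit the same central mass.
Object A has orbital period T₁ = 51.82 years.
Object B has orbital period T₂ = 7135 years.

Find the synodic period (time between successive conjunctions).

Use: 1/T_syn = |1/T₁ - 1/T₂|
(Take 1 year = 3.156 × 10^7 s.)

Convert to SI: T₁ = 51.82 years = 1.63544e+09 s; T₂ = 7135 years = 2.25181e+11 s.
T_syn = |T₁ · T₂ / (T₁ − T₂)|.
T_syn = |1.63544e+09 · 2.25181e+11 / (1.63544e+09 − 2.25181e+11)| s ≈ 1.647e+09 s = 52.2 years.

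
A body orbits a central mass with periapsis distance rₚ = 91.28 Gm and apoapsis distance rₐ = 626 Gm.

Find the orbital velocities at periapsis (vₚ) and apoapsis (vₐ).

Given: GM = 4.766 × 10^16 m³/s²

Convert to SI: rₚ = 91.28 Gm = 9.128e+10 m; rₐ = 626 Gm = 6.26e+11 m.
Use the vis-viva equation v² = GM(2/r − 1/a) with a = (rₚ + rₐ)/2 = (9.128e+10 + 6.26e+11)/2 = 3.5864e+11 m.
vₚ = √(GM · (2/rₚ − 1/a)) = √(4.766e+16 · (2/9.128e+10 − 1/3.5864e+11)) m/s ≈ 954.7 m/s = 954.7 m/s.
vₐ = √(GM · (2/rₐ − 1/a)) = √(4.766e+16 · (2/6.26e+11 − 1/3.5864e+11)) m/s ≈ 139.2 m/s = 139.2 m/s.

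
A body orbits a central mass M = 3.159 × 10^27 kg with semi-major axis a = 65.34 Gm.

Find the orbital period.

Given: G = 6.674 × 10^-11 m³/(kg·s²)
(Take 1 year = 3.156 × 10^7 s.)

Convert to SI: a = 65.34 Gm = 6.534e+10 m.
GM = G · M = 6.674e-11 · 3.159e+27 = 2.10832e+17 m³/s².
Kepler's third law: T = 2π √(a³ / GM).
Substituting a = 6.534e+10 m and GM = 2.10832e+17 m³/s²:
T = 2π √((6.534e+10)³ / 2.10832e+17) s
T ≈ 2.285e+08 s = 7.242 years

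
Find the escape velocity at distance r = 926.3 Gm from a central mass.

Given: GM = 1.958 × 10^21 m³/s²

Convert to SI: r = 926.3 Gm = 9.263e+11 m.
Escape velocity comes from setting total energy to zero: ½v² − GM/r = 0 ⇒ v_esc = √(2GM / r).
v_esc = √(2 · 1.958e+21 / 9.263e+11) m/s ≈ 6.502e+04 m/s = 65.02 km/s.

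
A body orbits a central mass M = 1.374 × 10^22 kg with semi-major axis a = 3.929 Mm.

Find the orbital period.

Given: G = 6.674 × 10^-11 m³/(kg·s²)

Convert to SI: a = 3.929 Mm = 3.929e+06 m.
GM = G · M = 6.674e-11 · 1.374e+22 = 9.17008e+11 m³/s².
Kepler's third law: T = 2π √(a³ / GM).
Substituting a = 3.929e+06 m and GM = 9.17008e+11 m³/s²:
T = 2π √((3.929e+06)³ / 9.17008e+11) s
T ≈ 5.11e+04 s = 14.19 hours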